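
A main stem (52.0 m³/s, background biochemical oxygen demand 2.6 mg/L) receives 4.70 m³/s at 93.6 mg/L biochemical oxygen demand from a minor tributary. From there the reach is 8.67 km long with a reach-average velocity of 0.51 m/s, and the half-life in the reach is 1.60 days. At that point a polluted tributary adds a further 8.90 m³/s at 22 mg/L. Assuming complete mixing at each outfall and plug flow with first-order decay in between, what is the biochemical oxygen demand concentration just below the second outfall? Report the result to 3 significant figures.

11.0 mg/L

Flow-weighted average: C = (52.00·2.600 + 4.700·93.60) / 56.70 = 575.1/56.70 = 10.14 mg/L; combined flow 56.70 m³/s.
Travel time t = 8.67·1000 / 0.51 = 17000 s = 4.722 h.
Half-life 1.60 d → k = ln 2 / 1.60 = 0.4332 d⁻¹.
Applying C = C₀e^(−kt): 10.14 × 0.9183 = 9.314 mg/L.
Second outfall: C = (56.70·9.314 + 8.900·22.00)/65.60 = 11.04 mg/L.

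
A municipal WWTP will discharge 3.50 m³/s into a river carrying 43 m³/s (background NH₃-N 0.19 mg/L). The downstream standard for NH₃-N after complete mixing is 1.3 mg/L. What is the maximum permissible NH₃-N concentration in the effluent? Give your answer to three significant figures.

14.9 mg/L

At the limit, (Qr·Cr + Qe·Cₑ)/(Qr + Qe) = 1.3:
Cₑ = (46.50·1.3 − 43.00·0.1900) / 3.500 = 14.94 mg/L.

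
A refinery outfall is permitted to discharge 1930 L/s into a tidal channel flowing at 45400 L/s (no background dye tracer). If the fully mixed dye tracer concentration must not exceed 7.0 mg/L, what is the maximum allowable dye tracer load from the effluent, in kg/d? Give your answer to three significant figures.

28600 kg/d

Mass balance at the limit: 45400·0 + 1930·Cₑ = 47330·7.0 → Cₑ = 171.7 mg/L.
1930 L/s = 1.930 m³/s. Load = 1.930 m³/s × 171.7 g/m³ × 86 400 s/d = 28630 kg/d.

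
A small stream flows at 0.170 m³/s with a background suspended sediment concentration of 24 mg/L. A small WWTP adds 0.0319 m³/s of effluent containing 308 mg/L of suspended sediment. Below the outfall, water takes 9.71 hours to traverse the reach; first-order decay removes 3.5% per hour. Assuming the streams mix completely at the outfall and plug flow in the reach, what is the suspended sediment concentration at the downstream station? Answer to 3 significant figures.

Conservation of mass: C = (0.1700·24.00 + 0.03190·308.0) / 0.2019 = 13.91/0.2019 = 68.87 mg/L.
3.5%/h lost → k = −ln(1 − 0.035) = 0.03563 h⁻¹.
First-order decay: C = 68.87·exp(−k·t) = 68.87·0.7076 = 48.73 mg/L.

48.7 mg/L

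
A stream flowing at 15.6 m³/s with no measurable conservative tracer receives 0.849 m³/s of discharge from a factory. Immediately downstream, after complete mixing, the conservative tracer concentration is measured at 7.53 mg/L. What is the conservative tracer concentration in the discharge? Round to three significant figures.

Mass balance: 15.60·0 + 0.8490·Cₑ = 16.45·7.530
→ Cₑ = (16.45·7.530 − 15.60·0) / 0.8490 = 145.9 mg/L.

146 mg/L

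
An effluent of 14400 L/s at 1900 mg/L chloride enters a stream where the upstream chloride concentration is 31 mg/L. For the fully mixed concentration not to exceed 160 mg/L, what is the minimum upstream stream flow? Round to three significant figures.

Set C_mix = 160: (Q·31.00 + 14400·1900) / (Q + 14400) = 160
→ Q = 14400·(1900 − 160)/(160 − 31.00) = 194200 L/s.

194000 L/s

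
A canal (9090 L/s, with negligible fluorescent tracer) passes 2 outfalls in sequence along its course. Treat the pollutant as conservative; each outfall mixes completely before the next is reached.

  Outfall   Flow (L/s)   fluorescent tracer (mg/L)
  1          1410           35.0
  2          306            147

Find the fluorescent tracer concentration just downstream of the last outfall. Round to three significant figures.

8.73 mg/L

Outfall 1: combined Q = 10500 L/s; C = (9090·0 + 1410·35.00)/10500 = 4.700 mg/L.
Outfall 2: combined Q = 10810 L/s; C = (10500·4.700 + 306.0·147.0)/10810 = 8.730 mg/L.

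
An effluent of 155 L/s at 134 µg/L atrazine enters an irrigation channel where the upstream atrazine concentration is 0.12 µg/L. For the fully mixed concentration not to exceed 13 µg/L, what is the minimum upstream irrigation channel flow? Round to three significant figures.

1460 L/s

Set C_mix = 13: (Q·0.1200 + 155.0·134.0) / (Q + 155.0) = 13
→ Q = 155.0·(134.0 − 13)/(13 − 0.1200) = 1456 L/s.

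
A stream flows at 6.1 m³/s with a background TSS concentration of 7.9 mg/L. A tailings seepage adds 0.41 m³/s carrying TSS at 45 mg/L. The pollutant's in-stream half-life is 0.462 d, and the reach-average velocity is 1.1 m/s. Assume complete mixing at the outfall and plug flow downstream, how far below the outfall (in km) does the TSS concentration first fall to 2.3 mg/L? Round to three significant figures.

Mass balance: C = (6.100·7.900 + 0.4100·45.00) / 6.510 = 66.64/6.510 = 10.24 mg/L.
Half-life 0.462 d → k = ln 2 / 0.462 = 1.500 d⁻¹.
Set 10.24·exp(−k·t) = 2.3 → t = ln(10.24/2.3)/k = 85980 s = 23.88 h.
Distance = v·t = 1.1·85980 = 94580 m = 94.58 km.

94.6 km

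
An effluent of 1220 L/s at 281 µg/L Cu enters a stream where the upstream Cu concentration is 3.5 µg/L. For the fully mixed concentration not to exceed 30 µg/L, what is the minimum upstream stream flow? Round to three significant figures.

11600 L/s

Set C_mix = 30: (Q·3.500 + 1220·281.0) / (Q + 1220) = 30
→ Q = 1220·(281.0 − 30)/(30 − 3.500) = 11560 L/s.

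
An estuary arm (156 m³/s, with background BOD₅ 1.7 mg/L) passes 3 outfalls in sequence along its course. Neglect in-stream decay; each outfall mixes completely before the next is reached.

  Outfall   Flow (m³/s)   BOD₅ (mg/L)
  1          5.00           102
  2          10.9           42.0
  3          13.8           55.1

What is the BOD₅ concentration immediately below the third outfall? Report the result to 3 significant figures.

After outfall 1: Q = 156.0 + 5.000 = 161.0 m³/s; C = (156.0·1.700 + 5.000·102.0)/161.0 = 4.815 mg/L.
After outfall 2: Q = 161.0 + 10.90 = 171.9 m³/s; C = (161.0·4.815 + 10.90·42.00)/171.9 = 7.173 mg/L.
After outfall 3: Q = 171.9 + 13.80 = 185.7 m³/s; C = (171.9·7.173 + 13.80·55.10)/185.7 = 10.73 mg/L.

10.7 mg/L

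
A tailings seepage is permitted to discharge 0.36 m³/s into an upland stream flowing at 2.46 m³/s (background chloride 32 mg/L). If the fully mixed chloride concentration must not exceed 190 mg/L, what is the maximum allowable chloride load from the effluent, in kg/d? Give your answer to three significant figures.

Mass balance at the limit: 2.460·32.00 + 0.3600·Cₑ = 2.820·190 → Cₑ = 1270 mg/L.
Load = 0.3600 m³/s × 1270 g/m³ × 86 400 s/d = 39490 kg/d.

39500 kg/d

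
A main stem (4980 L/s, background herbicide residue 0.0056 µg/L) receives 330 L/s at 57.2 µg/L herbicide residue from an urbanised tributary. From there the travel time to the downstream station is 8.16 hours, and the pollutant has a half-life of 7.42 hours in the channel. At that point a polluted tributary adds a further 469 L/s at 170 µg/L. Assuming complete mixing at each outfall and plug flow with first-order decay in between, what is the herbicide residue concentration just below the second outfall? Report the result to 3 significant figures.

15.3 µg/L

Conservation of mass: C = (4980·0.005600 + 330.0·57.20) / 5310 = 18900/5310 = 3.560 µg/L; combined flow 5310 L/s.
Half-life 7.42 h → k = ln 2 / 7.42 = 0.09342 h⁻¹ = 2.242 d⁻¹.
Decay over the reach: 3.560·exp(−kt) = 3.560·0.4666 = 1.661 µg/L.
Second outfall: C = (5310·1.661 + 469.0·170.0)/5779 = 15.32 µg/L.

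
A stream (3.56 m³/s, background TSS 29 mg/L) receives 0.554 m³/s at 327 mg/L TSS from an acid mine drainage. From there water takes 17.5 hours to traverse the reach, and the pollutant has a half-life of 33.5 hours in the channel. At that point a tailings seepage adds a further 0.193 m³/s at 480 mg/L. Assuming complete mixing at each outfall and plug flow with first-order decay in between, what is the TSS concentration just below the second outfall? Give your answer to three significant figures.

67.5 mg/L

After mixing, C = (3.560·29.00 + 0.5540·327.0) / 4.114 = 284.4/4.114 = 69.13 mg/L; combined flow 4.114 m³/s.
Half-life 33.5 h → k = ln 2 / 33.5 = 0.02069 h⁻¹ = 0.4966 d⁻¹.
Applying C = C₀e^(−kt): 69.13 × 0.6962 = 48.13 mg/L.
Second outfall: C = (4.114·48.13 + 0.1930·480.0)/4.307 = 67.48 mg/L.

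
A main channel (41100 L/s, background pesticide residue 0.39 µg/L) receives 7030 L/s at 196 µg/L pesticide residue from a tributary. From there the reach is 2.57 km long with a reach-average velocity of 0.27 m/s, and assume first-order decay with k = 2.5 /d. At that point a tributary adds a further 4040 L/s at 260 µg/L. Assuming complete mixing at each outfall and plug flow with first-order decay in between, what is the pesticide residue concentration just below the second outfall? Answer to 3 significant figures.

Conservation of mass: C = (41100·0.3900 + 7030·196.0) / 48130 = 1394000/48130 = 28.96 µg/L; combined flow 48130 L/s.
Travel time t = 2.57·1000 / 0.27 = 9519 s = 2.644 h.
Applying C = C₀e^(−kt): 28.96 × 0.7593 = 21.99 µg/L.
Second outfall: C = (48130·21.99 + 4040·260.0)/52170 = 40.42 µg/L.

40.4 µg/L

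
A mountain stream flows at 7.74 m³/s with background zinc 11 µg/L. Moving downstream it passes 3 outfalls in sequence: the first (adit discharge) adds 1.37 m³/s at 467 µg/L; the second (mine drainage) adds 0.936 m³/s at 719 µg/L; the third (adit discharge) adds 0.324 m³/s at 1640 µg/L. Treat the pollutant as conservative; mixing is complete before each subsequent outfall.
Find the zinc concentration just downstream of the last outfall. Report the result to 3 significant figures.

Below outfall 1: Q → 9.110 m³/s, C = (7.740·11.00 + 1.370·467.0)/9.110 = 79.58 µg/L.
Below outfall 2: Q → 10.05 m³/s, C = (9.110·79.58 + 0.9360·719.0)/10.05 = 139.2 µg/L.
Below outfall 3: Q → 10.37 m³/s, C = (10.05·139.2 + 0.3240·1640)/10.37 = 186.0 µg/L.

186 µg/L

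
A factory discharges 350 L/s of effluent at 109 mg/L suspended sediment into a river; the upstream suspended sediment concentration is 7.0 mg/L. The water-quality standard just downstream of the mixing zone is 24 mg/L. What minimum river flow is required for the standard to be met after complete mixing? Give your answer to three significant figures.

1750 L/s

Set C_mix = 24: (Q·7.000 + 350.0·109.0) / (Q + 350.0) = 24
→ Q = 350.0·(109.0 − 24)/(24 − 7.000) = 1750 L/s.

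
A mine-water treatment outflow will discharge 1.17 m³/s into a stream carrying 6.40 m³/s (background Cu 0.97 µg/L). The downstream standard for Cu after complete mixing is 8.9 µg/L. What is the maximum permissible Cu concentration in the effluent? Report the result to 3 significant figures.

At the limit, (Qr·Cr + Qe·Cₑ)/(Qr + Qe) = 8.9:
Cₑ = (7.570·8.9 − 6.400·0.9700) / 1.170 = 52.28 µg/L.

52.3 µg/L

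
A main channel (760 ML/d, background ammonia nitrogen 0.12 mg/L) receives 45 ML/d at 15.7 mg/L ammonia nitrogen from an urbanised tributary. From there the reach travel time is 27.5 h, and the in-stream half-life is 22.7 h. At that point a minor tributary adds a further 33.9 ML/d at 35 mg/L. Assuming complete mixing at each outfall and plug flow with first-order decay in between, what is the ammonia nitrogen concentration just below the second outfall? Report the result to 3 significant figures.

Mass balance: C = (760.0·0.1200 + 45.00·15.70) / 805.0 = 797.7/805.0 = 0.9909 mg/L; combined flow 805.0 ML/d.
Half-life 22.7 h → k = ln 2 / 22.7 = 0.03054 h⁻¹ = 0.7328 d⁻¹.
After decay, C = 0.9909 × e^(−kt) = 0.9909 × 0.4318 = 0.4279 mg/L.
At the second outfall, C = (805.0·0.4279 + 33.90·35.00) / (805.0 + 33.90) = 1.825 mg/L.

1.82 mg/L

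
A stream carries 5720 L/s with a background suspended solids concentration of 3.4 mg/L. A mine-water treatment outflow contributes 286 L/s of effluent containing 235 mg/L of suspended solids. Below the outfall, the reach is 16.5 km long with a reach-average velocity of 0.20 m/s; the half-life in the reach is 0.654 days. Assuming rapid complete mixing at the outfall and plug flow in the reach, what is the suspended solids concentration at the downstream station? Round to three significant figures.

5.24 mg/L

Flow-weighted average: C = (5720·3.400 + 286.0·235.0) / 6006 = 86660/6006 = 14.43 mg/L.
Travel time t = 16.5·1000 / 0.20 = 82500 s = 22.92 h.
Half-life 0.654 d → k = ln 2 / 0.654 = 1.060 d⁻¹.
Applying C = C₀e^(−kt): 14.43 × 0.3635 = 5.245 mg/L.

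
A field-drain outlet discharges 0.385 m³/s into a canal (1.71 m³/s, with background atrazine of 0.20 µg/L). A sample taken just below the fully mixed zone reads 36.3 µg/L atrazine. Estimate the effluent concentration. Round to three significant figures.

Mass balance: 1.710·0.2000 + 0.3850·Cₑ = 2.095·36.30
→ Cₑ = (2.095·36.30 − 1.710·0.2000) / 0.3850 = 196.6 µg/L.

197 µg/L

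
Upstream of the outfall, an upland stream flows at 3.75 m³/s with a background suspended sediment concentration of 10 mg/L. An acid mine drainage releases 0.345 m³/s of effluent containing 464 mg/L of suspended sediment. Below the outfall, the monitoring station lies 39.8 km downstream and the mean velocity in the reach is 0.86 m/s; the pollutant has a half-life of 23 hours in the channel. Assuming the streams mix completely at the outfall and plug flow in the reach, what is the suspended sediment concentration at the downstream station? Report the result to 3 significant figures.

32.8 mg/L

Conservation of mass: C = (3.750·10.00 + 0.3450·464.0) / 4.095 = 197.6/4.095 = 48.25 mg/L.
Travel time t = 39.8·1000 / 0.86 = 46280 s = 12.86 h.
Half-life 23 h → k = ln 2 / 23 = 0.03014 h⁻¹ = 0.7233 d⁻¹.
Applying C = C₀e^(−kt): 48.25 × 0.6788 = 32.75 mg/L.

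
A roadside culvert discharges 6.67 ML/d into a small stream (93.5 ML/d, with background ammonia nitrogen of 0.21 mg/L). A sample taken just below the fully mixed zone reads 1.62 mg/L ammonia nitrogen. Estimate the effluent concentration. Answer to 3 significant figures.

Mass balance: 93.50·0.2100 + 6.670·Cₑ = 100.2·1.620
→ Cₑ = (100.2·1.620 − 93.50·0.2100) / 6.670 = 21.39 mg/L.

21.4 mg/L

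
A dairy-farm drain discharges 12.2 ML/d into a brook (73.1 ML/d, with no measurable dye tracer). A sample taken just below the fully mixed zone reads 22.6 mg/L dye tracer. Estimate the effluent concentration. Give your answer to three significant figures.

Mass balance: 73.10·0 + 12.20·Cₑ = 85.30·22.60
→ Cₑ = (85.30·22.60 − 73.10·0) / 12.20 = 158.0 mg/L.

158 mg/L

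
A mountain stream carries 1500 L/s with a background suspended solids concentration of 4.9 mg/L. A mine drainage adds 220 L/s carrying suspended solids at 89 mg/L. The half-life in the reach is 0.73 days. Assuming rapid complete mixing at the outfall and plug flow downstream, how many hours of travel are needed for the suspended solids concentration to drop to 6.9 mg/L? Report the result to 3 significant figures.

Mass balance: C = (1500·4.900 + 220.0·89.00) / 1720 = 26930/1720 = 15.66 mg/L.
Half-life 0.73 d → k = ln 2 / 0.73 = 0.9495 d⁻¹.
15.66·exp(−k·t) = 6.9 → t = ln(15.66/6.9)/k = 74560 s = 20.71 h.

20.7 h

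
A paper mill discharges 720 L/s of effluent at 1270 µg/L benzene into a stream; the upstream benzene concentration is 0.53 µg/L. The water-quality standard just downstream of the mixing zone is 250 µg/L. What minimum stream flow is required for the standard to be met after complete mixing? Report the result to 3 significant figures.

2940 L/s

Set C_mix = 250: (Q·0.5300 + 720.0·1270) / (Q + 720.0) = 250
→ Q = 720.0·(1270 − 250)/(250 − 0.5300) = 2944 L/s.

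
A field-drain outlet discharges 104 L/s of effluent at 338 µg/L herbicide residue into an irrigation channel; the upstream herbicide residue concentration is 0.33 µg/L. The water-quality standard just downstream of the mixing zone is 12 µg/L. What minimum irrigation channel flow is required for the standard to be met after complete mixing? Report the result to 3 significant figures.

Set C_mix = 12: (Q·0.3300 + 104.0·338.0) / (Q + 104.0) = 12
→ Q = 104.0·(338.0 − 12)/(12 − 0.3300) = 2905 L/s.

2910 L/s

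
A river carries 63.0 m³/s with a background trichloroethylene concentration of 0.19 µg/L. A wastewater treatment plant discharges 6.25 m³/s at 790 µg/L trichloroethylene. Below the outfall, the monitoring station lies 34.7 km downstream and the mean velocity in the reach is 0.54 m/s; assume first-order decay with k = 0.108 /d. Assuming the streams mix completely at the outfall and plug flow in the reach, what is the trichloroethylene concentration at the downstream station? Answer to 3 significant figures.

Mixed concentration C = ΣQC/ΣQ = (63.00·0.1900 + 6.250·790.0) / 69.25 = 4949/69.25 = 71.47 µg/L.
Travel time t = 34.7·1000 / 0.54 = 64260 s = 17.85 h.
After decay, C = 71.47 × e^(−kt) = 71.47 × 0.9228 = 65.96 µg/L.

66.0 µg/L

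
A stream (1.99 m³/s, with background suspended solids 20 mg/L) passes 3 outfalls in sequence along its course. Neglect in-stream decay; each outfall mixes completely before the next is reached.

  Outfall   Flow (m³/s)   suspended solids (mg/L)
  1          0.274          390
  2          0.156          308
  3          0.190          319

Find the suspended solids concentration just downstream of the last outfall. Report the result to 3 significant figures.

97.8 mg/L

After outfall 1: Q = 1.990 + 0.2740 = 2.264 m³/s; C = (1.990·20.00 + 0.2740·390.0)/2.264 = 64.78 mg/L.
After outfall 2: Q = 2.264 + 0.1560 = 2.420 m³/s; C = (2.264·64.78 + 0.1560·308.0)/2.420 = 80.46 mg/L.
After outfall 3: Q = 2.420 + 0.1900 = 2.610 m³/s; C = (2.420·80.46 + 0.1900·319.0)/2.610 = 97.82 mg/L.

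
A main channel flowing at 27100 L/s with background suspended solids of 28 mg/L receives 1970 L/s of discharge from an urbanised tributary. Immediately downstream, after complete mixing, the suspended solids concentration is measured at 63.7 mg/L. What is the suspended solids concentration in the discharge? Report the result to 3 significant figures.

Mass balance: 27100·28.00 + 1970·Cₑ = 29070·63.70
→ Cₑ = (29070·63.70 − 27100·28.00) / 1970 = 554.8 mg/L.

555 mg/L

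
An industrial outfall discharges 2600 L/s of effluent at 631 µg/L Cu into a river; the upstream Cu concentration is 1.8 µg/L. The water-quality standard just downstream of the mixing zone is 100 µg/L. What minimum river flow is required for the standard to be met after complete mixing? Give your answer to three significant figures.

Set C_mix = 100: (Q·1.800 + 2600·631.0) / (Q + 2600) = 100
→ Q = 2600·(631.0 − 100)/(100 − 1.800) = 14060 L/s.

14100 L/s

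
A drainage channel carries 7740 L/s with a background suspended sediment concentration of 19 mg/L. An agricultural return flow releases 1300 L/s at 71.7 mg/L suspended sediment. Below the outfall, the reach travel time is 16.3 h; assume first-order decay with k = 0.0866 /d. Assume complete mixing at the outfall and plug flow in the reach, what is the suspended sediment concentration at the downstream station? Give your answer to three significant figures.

Mixed concentration C = ΣQC/ΣQ = (7740·19.00 + 1300·71.70) / 9040 = 240300/9040 = 26.58 mg/L.
Applying C = C₀e^(−kt): 26.58 × 0.9429 = 25.06 mg/L.

25.1 mg/L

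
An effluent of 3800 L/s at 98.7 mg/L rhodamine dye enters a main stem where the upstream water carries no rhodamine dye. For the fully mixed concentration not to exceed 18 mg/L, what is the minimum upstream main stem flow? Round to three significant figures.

17000 L/s

Set C_mix = 18: (Q·0 + 3800·98.70) / (Q + 3800) = 18
→ Q = 3800·(98.70 − 18)/(18 − 0) = 17040 L/s.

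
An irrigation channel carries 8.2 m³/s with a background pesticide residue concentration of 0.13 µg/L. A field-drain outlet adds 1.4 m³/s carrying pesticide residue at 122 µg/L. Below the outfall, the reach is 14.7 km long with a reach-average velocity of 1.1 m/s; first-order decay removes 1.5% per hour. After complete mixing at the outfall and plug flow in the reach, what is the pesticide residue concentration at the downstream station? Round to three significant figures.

16.9 µg/L

Mass balance: C = (8.200·0.1300 + 1.400·122.0) / 9.600 = 171.9/9.600 = 17.90 µg/L.
Travel time t = 14.7·1000 / 1.1 = 13360 s = 3.712 h.
1.5%/h lost → k = −ln(1 − 0.015) = 0.01511 h⁻¹.
First-order decay: C = 17.90·exp(−k·t) = 17.90·0.9454 = 16.93 µg/L.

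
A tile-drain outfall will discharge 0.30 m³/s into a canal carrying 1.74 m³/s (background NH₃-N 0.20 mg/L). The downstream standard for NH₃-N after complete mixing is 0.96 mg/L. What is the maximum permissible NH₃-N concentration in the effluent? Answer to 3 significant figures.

5.37 mg/L

At the limit, (Qr·Cr + Qe·Cₑ)/(Qr + Qe) = 0.96:
Cₑ = (2.040·0.96 − 1.740·0.2000) / 0.3000 = 5.368 mg/L.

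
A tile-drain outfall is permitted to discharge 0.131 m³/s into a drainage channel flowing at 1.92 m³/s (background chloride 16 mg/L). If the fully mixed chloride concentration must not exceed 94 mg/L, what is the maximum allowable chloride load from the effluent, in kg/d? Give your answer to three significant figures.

14000 kg/d

Mass balance at the limit: 1.920·16.00 + 0.1310·Cₑ = 2.051·94 → Cₑ = 1237 mg/L.
Load = 0.1310 m³/s × 1237 g/m³ × 86 400 s/d = 14000 kg/d.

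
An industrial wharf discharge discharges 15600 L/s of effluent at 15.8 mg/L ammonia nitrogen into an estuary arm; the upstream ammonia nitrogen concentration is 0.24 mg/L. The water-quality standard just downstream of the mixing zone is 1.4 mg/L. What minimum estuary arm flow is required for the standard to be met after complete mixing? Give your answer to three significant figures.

Set C_mix = 1.4: (Q·0.2400 + 15600·15.80) / (Q + 15600) = 1.4
→ Q = 15600·(15.80 − 1.4)/(1.4 − 0.2400) = 193700 L/s.

194000 L/s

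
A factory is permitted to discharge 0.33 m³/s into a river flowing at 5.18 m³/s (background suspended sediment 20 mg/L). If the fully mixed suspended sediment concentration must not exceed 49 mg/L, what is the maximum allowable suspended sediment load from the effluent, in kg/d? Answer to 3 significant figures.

Mass balance at the limit: 5.180·20.00 + 0.3300·Cₑ = 5.510·49 → Cₑ = 504.2 mg/L.
Load = 0.3300 m³/s × 504.2 g/m³ × 86 400 s/d = 14380 kg/d.

14400 kg/d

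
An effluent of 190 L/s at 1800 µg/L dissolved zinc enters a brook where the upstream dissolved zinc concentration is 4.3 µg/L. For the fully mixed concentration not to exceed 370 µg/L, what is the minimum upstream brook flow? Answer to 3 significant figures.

743 L/s

Set C_mix = 370: (Q·4.300 + 190.0·1800) / (Q + 190.0) = 370
→ Q = 190.0·(1800 − 370)/(370 − 4.300) = 743.0 L/s.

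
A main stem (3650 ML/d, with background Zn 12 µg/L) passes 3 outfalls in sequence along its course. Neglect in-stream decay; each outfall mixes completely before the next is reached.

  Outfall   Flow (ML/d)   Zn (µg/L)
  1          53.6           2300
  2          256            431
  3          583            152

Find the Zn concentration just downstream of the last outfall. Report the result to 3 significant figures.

80.6 µg/L

After outfall 1: Q = 3650 + 53.60 = 3704 ML/d; C = (3650·12.00 + 53.60·2300)/3704 = 45.11 µg/L.
After outfall 2: Q = 3704 + 256.0 = 3960 ML/d; C = (3704·45.11 + 256.0·431.0)/3960 = 70.06 µg/L.
After outfall 3: Q = 3960 + 583.0 = 4543 ML/d; C = (3960·70.06 + 583.0·152.0)/4543 = 80.58 µg/L.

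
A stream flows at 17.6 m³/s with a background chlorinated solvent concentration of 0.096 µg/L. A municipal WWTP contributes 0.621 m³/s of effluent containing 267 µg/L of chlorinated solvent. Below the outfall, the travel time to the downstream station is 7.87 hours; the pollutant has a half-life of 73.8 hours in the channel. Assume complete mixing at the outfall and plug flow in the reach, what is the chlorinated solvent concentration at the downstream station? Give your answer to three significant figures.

8.54 µg/L

Flow-weighted average: C = (17.60·0.09600 + 0.6210·267.0) / 18.22 = 167.5/18.22 = 9.193 µg/L.
Half-life 73.8 h → k = ln 2 / 73.8 = 0.009392 h⁻¹ = 0.2254 d⁻¹.
First-order decay: C = 9.193·exp(−k·t) = 9.193·0.9287 = 8.538 µg/L.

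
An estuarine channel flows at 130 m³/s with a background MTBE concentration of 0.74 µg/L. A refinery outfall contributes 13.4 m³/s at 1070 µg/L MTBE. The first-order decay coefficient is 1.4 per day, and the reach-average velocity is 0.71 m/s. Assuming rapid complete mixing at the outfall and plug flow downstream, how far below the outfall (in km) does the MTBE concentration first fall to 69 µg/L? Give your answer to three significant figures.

Mass balance: C = (130.0·0.7400 + 13.40·1070) / 143.4 = 14430/143.4 = 100.7 µg/L.
Set 100.7·exp(−k·t) = 69 → t = ln(100.7/69)/k = 23300 s = 6.473 h.
Distance = v·t = 0.71·23300 = 16550 m = 16.55 km.

16.5 km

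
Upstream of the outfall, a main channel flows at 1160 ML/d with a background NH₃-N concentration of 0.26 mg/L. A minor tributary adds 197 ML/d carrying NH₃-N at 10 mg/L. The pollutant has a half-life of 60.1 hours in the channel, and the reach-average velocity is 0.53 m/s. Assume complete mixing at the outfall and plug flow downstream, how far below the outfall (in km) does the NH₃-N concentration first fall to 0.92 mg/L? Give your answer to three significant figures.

Conservation of mass: C = (1160·0.2600 + 197.0·10.00) / 1357 = 2272/1357 = 1.674 mg/L.
Half-life 60.1 h → k = ln 2 / 60.1 = 0.01153 h⁻¹ = 0.2768 d⁻¹.
Set 1.674·exp(−k·t) = 0.92 → t = ln(1.674/0.92)/k = 186800 s = 51.90 h.
Distance = v·t = 0.53·186800 = 99030 m = 99.03 km.

99.0 km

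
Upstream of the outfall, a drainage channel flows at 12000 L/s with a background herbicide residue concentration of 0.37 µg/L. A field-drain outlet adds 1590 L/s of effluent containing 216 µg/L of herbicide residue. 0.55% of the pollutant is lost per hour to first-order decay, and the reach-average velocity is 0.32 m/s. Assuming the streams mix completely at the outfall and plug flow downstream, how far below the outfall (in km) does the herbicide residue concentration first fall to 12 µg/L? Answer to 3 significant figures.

After mixing, C = (12000·0.3700 + 1590·216.0) / 13590 = 347900/13590 = 25.60 µg/L.
0.55%/h lost → k = −ln(1 − 0.0055) = 0.005515 h⁻¹.
Set 25.60·exp(−k·t) = 12 → t = ln(25.60/12)/k = 494500 s = 137.4 h.
Distance = v·t = 0.32·494500 = 158200 m = 158.2 km.

158 km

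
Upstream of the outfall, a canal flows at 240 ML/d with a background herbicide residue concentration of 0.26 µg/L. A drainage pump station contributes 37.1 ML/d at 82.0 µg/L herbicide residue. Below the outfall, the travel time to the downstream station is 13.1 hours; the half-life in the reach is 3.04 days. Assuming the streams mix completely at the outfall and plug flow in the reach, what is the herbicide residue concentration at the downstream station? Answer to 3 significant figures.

9.89 µg/L

Mixed concentration C = ΣQC/ΣQ = (240.0·0.2600 + 37.10·82.00) / 277.1 = 3105/277.1 = 11.20 µg/L.
Half-life 3.04 d → k = ln 2 / 3.04 = 0.2280 d⁻¹.
After decay, C = 11.20 × e^(−kt) = 11.20 × 0.8830 = 9.893 µg/L.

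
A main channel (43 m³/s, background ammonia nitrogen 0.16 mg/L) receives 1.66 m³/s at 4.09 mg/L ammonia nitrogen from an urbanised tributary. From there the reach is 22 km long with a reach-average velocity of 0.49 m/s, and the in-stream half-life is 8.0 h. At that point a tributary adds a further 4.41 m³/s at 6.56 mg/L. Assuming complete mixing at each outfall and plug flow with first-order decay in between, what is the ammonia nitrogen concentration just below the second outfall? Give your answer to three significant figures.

Mass balance: C = (43.00·0.1600 + 1.660·4.090) / 44.66 = 13.67/44.66 = 0.3061 mg/L; combined flow 44.66 m³/s.
Travel time t = 22·1000 / 0.49 = 44900 s = 12.47 h.
Half-life 8.0 h → k = ln 2 / 8.0 = 0.08664 h⁻¹ = 2.079 d⁻¹.
First-order decay: C = 0.3061·exp(−k·t) = 0.3061·0.3394 = 0.1039 mg/L.
At the second outfall, C = (44.66·0.1039 + 4.410·6.560) / (44.66 + 4.410) = 0.6841 mg/L.

0.684 mg/L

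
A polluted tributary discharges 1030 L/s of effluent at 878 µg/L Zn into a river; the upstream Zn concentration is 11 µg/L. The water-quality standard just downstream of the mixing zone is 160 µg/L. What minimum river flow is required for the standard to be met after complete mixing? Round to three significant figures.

Set C_mix = 160: (Q·11.00 + 1030·878.0) / (Q + 1030) = 160
→ Q = 1030·(878.0 − 160)/(160 − 11.00) = 4963 L/s.

4960 L/s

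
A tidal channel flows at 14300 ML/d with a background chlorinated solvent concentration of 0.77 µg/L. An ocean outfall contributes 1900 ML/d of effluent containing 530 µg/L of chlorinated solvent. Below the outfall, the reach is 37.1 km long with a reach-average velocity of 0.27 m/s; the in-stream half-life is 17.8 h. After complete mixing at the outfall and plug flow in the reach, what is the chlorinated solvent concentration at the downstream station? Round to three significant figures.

14.2 µg/L

Conservation of mass: C = (14300·0.7700 + 1900·530.0) / 16200 = 1018000/16200 = 62.84 µg/L.
Travel time t = 37.1·1000 / 0.27 = 137400 s = 38.17 h.
Half-life 17.8 h → k = ln 2 / 17.8 = 0.03894 h⁻¹ = 0.9346 d⁻¹.
After decay, C = 62.84 × e^(−kt) = 62.84 × 0.2262 = 14.21 µg/L.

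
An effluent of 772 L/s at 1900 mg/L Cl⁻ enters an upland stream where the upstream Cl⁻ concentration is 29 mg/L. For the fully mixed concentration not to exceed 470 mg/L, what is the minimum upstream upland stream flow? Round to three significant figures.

2500 L/s

Set C_mix = 470: (Q·29.00 + 772.0·1900) / (Q + 772.0) = 470
→ Q = 772.0·(1900 − 470)/(470 − 29.00) = 2503 L/s.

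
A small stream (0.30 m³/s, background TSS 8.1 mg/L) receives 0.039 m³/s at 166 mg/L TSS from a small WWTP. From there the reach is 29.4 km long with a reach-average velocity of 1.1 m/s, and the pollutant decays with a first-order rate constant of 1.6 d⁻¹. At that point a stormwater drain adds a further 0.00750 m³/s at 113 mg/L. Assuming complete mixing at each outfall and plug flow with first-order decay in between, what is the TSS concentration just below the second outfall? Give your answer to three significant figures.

After mixing, C = (0.3000·8.100 + 0.03900·166.0) / 0.3390 = 8.904/0.3390 = 26.27 mg/L; combined flow 0.3390 m³/s.
Travel time t = 29.4·1000 / 1.1 = 26730 s = 7.424 h.
First-order decay: C = 26.27·exp(−k·t) = 26.27·0.6096 = 16.01 mg/L.
Second outfall: C = (0.3390·16.01 + 0.007500·113.0)/0.3465 = 18.11 mg/L.

18.1 mg/L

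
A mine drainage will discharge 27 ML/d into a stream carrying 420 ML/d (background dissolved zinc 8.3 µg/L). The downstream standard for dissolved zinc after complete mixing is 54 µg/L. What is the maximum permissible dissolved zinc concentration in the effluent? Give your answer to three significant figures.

At the limit, (Qr·Cr + Qe·Cₑ)/(Qr + Qe) = 54:
Cₑ = (447.0·54 − 420.0·8.300) / 27.00 = 764.9 µg/L.

765 µg/L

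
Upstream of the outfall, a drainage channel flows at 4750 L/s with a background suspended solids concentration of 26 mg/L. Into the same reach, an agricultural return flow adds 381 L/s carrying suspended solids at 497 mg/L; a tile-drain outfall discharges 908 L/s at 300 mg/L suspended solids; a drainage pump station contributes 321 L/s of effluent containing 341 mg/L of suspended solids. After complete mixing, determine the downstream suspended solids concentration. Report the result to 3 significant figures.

109 mg/L

Mass balance: C = (4750·26.00 + 381.0·497.0 + 908.0·300.0 + 321.0·341.0) / 6360 = 694700/6360 = 109.2 mg/L.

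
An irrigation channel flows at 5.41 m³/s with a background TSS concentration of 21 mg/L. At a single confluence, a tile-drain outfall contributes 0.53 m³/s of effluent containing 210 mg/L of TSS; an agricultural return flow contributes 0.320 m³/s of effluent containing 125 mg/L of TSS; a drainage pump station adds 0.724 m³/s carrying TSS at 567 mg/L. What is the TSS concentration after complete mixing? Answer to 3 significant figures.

Mixed concentration C = ΣQC/ΣQ = (5.410·21.00 + 0.5300·210.0 + 0.3200·125.0 + 0.7240·567.0) / 6.984 = 675.4/6.984 = 96.71 mg/L.

96.7 mg/L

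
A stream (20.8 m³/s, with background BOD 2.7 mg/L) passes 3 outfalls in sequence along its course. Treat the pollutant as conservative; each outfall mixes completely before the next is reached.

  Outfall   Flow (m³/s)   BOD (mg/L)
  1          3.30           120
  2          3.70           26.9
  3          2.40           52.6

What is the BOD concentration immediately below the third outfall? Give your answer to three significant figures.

22.4 mg/L

After outfall 1: Q = 20.80 + 3.300 = 24.10 m³/s; C = (20.80·2.700 + 3.300·120.0)/24.10 = 18.76 mg/L.
After outfall 2: Q = 24.10 + 3.700 = 27.80 m³/s; C = (24.10·18.76 + 3.700·26.90)/27.80 = 19.84 mg/L.
After outfall 3: Q = 27.80 + 2.400 = 30.20 m³/s; C = (27.80·19.84 + 2.400·52.60)/30.20 = 22.45 mg/L.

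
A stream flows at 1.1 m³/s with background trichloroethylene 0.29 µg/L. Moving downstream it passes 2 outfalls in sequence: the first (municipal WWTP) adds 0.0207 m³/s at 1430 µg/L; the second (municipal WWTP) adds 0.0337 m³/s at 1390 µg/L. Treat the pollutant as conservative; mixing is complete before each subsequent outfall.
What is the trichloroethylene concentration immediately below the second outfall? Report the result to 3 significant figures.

66.5 µg/L

Below outfall 1: Q → 1.121 m³/s, C = (1.100·0.2900 + 0.02070·1430)/1.121 = 26.70 µg/L.
Below outfall 2: Q → 1.154 m³/s, C = (1.121·26.70 + 0.03370·1390)/1.154 = 66.50 µg/L.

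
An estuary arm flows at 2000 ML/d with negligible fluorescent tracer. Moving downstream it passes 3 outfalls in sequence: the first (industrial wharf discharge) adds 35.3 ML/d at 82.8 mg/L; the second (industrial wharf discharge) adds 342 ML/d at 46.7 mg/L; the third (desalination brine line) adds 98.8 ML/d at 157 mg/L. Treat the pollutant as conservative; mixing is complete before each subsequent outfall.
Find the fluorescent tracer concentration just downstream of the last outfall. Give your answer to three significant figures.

13.9 mg/L

After outfall 1: Q = 2000 + 35.30 = 2035 ML/d; C = (2000·0 + 35.30·82.80)/2035 = 1.436 mg/L.
After outfall 2: Q = 2035 + 342.0 = 2377 ML/d; C = (2035·1.436 + 342.0·46.70)/2377 = 7.948 mg/L.
After outfall 3: Q = 2377 + 98.80 = 2476 ML/d; C = (2377·7.948 + 98.80·157.0)/2476 = 13.90 mg/L.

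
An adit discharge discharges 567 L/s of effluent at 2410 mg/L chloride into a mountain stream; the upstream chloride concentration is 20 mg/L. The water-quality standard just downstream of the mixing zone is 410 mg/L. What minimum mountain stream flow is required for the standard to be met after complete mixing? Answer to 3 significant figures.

Set C_mix = 410: (Q·20.00 + 567.0·2410) / (Q + 567.0) = 410
→ Q = 567.0·(2410 − 410)/(410 − 20.00) = 2908 L/s.

2910 L/s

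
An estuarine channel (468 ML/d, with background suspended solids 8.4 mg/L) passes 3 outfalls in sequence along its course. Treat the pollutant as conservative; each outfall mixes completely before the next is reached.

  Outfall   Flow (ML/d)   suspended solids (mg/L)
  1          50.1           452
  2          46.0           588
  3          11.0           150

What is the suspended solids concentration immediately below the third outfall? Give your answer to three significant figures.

Outfall 1: combined Q = 518.1 ML/d; C = (468.0·8.400 + 50.10·452.0)/518.1 = 51.30 mg/L.
Outfall 2: combined Q = 564.1 ML/d; C = (518.1·51.30 + 46.00·588.0)/564.1 = 95.06 mg/L.
Outfall 3: combined Q = 575.1 ML/d; C = (564.1·95.06 + 11.00·150.0)/575.1 = 96.11 mg/L.

96.1 mg/L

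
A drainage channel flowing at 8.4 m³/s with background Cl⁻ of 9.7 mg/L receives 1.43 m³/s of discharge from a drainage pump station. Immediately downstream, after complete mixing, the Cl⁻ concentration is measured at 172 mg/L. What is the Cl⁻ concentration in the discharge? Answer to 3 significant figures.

Mass balance: 8.400·9.700 + 1.430·Cₑ = 9.830·172.0
→ Cₑ = (9.830·172.0 − 8.400·9.700) / 1.430 = 1125 mg/L.

1130 mg/L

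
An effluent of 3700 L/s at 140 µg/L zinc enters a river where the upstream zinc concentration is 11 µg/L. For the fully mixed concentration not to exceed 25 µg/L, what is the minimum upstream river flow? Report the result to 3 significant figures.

Set C_mix = 25: (Q·11.00 + 3700·140.0) / (Q + 3700) = 25
→ Q = 3700·(140.0 − 25)/(25 − 11.00) = 30390 L/s.

30400 L/s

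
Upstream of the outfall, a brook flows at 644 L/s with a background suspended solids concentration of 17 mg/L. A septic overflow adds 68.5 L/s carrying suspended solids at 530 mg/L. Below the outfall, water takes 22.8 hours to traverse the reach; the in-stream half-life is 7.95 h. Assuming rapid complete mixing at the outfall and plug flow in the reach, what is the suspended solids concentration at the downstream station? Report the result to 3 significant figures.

Conservation of mass: C = (644.0·17.00 + 68.50·530.0) / 712.5 = 47250/712.5 = 66.32 mg/L.
Half-life 7.95 h → k = ln 2 / 7.95 = 0.08719 h⁻¹ = 2.093 d⁻¹.
Decay over the reach: 66.32·exp(−kt) = 66.32·0.1370 = 9.085 mg/L.

9.08 mg/L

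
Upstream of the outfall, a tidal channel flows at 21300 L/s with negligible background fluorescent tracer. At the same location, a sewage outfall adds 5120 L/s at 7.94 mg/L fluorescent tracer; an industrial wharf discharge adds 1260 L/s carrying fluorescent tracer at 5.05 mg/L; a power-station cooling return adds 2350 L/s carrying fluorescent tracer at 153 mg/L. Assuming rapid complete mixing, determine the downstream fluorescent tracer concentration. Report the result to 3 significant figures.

13.5 mg/L

After mixing, C = (21300·0 + 5120·7.940 + 1260·5.050 + 2350·153.0) / 30030 = 406600/30030 = 13.54 mg/L.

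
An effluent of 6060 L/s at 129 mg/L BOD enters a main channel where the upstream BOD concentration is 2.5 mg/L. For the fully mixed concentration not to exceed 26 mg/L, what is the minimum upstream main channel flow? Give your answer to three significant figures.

26600 L/s

Set C_mix = 26: (Q·2.500 + 6060·129.0) / (Q + 6060) = 26
→ Q = 6060·(129.0 − 26)/(26 − 2.500) = 26560 L/s.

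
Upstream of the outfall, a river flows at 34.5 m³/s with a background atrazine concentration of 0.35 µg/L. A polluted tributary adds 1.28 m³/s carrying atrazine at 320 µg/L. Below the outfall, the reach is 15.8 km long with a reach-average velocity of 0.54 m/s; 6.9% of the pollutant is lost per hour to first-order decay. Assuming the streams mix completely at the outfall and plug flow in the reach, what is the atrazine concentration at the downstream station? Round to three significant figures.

6.59 µg/L

Mass balance: C = (34.50·0.3500 + 1.280·320.0) / 35.78 = 421.7/35.78 = 11.79 µg/L.
Travel time t = 15.8·1000 / 0.54 = 29260 s = 8.128 h.
6.9%/h lost → k = −ln(1 − 0.069) = 0.07150 h⁻¹.
Decay over the reach: 11.79·exp(−kt) = 11.79·0.5593 = 6.591 µg/L.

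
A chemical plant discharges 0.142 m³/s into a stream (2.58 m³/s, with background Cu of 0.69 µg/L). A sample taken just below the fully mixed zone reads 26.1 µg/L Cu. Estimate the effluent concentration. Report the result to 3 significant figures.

Mass balance: 2.580·0.6900 + 0.1420·Cₑ = 2.722·26.10
→ Cₑ = (2.722·26.10 − 2.580·0.6900) / 0.1420 = 487.8 µg/L.

488 µg/L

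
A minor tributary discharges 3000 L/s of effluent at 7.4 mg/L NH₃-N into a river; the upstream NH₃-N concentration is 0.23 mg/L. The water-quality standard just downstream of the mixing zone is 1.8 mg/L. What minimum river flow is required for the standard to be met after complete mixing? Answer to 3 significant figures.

Set C_mix = 1.8: (Q·0.2300 + 3000·7.400) / (Q + 3000) = 1.8
→ Q = 3000·(7.400 − 1.8)/(1.8 − 0.2300) = 10700 L/s.

10700 L/s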